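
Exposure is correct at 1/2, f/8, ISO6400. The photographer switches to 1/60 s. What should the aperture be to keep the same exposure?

Shutter speed: 1/2 → 1/4 → 1/8 → 1/15 → 1/30 → 1/60 — 5 stops shorter (darker).
Need 5 stops brighter from the aperture: f/8 → f/5.6 → f/4 → f/2.8 → f/2 → f/1.4.

f/1.4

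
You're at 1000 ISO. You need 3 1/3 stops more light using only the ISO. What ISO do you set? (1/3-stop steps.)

ISO 10000

ISO: 1000 → 1250 → 1600 → 2000 → 2500 → 3200 → 4000 → 5000 → 6400 → 8000 → 10000 — 3 1/3 stops higher (brighter).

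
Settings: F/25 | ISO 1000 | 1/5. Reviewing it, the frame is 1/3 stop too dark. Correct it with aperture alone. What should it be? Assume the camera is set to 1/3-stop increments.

f/22

Underexposed by 1/3 stop → need 1/3 stop brighter.
Aperture: f/25 → f/22.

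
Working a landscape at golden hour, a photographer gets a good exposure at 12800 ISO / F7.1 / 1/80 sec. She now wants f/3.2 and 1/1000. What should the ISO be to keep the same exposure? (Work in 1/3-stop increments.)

Aperture: f/7.1 → f/6.3 → f/5.6 → f/5 → f/4.5 → f/4 → f/3.5 → f/3.2 — 2 1/3 stops wider (brighter).
Shutter speed: 1/80 → 1/100 → 1/125 → 1/160 → 1/200 → 1/250 → 1/320 → 1/400 → 1/500 → 1/640 → 1/800 → 1/1000 — 3 2/3 stops faster (darker).
Net change so far: 1 1/3 stops darker. Offset with the ISO: 12800 → 16000 → 20000 → 25600 → 32000.

ISO 32000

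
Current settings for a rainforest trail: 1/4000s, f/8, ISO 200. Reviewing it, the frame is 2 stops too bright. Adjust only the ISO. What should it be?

ISO 50

Overexposed by 2 stops → need 2 stops darker.
ISO: 200 → 100 → 50.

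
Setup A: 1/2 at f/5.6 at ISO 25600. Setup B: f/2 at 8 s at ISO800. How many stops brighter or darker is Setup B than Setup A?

Aperture: f/5.6 → f/4 → f/2.8 → f/2 — 3 stops larger aperture (brighter).
Shutter speed: 1/2 → 1 → 2 → 4 → 8 — 4 stops slower (brighter).
ISO: 25600 → 12800 → 6400 → 3200 → 1600 → 800 — 5 stops lower (darker).
Net: +3 +4 −5 = +2 stops.

2 stops brighter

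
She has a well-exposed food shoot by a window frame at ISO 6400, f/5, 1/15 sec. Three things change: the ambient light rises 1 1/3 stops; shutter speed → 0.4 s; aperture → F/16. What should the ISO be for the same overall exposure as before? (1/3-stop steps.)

Scene light: 1 1/3 stops brighter.
Shutter speed: 1/15 → 1/13 → 1/10 → 1/8 → 1/6 → 1/5 → 1/4 → 0.3 → 0.4 — 2 2/3 stops slower (brighter).
Aperture: f/5 → f/5.6 → f/6.3 → f/7.1 → f/8 → f/9 → f/10 → f/11 → f/13 → f/14 → f/16 — 3 1/3 stops smaller aperture (darker).
Net so far: 2/3 stop brighter. ISO: 6400 → 5000 → 4000.

ISO 4000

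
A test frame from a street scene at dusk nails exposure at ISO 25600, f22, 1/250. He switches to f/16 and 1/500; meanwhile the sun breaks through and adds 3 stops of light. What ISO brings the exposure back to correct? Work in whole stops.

ISO 3200

Scene light: 3 stops brighter.
Aperture: f/22 → f/16 — 1 stop wider (brighter).
Shutter speed: 1/250 → 1/500 — 1 stop shorter (darker).
Net so far: 3 stops brighter. ISO: 25600 → 12800 → 6400 → 3200.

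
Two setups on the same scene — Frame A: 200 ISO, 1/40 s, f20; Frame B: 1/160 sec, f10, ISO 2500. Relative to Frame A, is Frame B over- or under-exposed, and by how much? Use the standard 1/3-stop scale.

3 2/3 stops brighter

Aperture: f/20 → f/18 → f/16 → f/14 → f/13 → f/11 → f/10 — 2 stops wider (brighter).
Shutter speed: 1/40 → 1/50 → 1/60 → 1/80 → 1/100 → 1/125 → 1/160 — 2 stops faster (darker).
ISO: 200 → 250 → 320 → 400 → 500 → 640 → 800 → 1000 → 1250 → 1600 → 2000 → 2500 — 3 2/3 stops higher (brighter).
Net: +2 −2 +3 2/3 = +3 2/3 stops.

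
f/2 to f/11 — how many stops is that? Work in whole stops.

f/2 → f/2.8 → f/4 → f/5.6 → f/8 → f/11 — count the steps: 5 stops.

5 stops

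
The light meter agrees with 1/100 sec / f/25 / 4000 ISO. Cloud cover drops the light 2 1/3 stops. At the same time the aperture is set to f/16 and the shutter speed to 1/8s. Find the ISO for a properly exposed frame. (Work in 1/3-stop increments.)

Scene light: 2 1/3 stops darker.
Aperture: f/25 → f/22 → f/20 → f/18 → f/16 — 1 1/3 stops larger aperture (brighter).
Shutter speed: 1/100 → 1/80 → 1/60 → 1/50 → 1/40 → 1/30 → 1/25 → 1/20 → 1/15 → 1/13 → 1/10 → 1/8 — 3 2/3 stops slower (brighter).
Net so far: 2 2/3 stops brighter. ISO: 4000 → 3200 → 2500 → 2000 → 1600 → 1250 → 1000 → 800 → 640.

ISO 640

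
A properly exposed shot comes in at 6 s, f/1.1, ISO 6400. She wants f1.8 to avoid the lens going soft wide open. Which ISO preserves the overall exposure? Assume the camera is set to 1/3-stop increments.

Aperture: f/1.1 → f/1.2 → f/1.4 → f/1.6 → f/1.8 — 1 1/3 stops stopped down (darker).
Need 1 1/3 stops brighter from the ISO: 6400 → 8000 → 10000 → 12800 → 16000.

ISO 16000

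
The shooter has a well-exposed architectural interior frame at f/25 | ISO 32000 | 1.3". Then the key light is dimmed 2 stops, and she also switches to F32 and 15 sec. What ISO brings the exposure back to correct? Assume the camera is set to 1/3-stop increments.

ISO 16000

Scene light: 2 stops darker.
Aperture: f/25 → f/29 → f/32 — 2/3 stop smaller aperture (darker).
Shutter speed: 1.3 → 1.6 → 2 → 2.5 → 3.2 → 4 → 5 → 6 → 8 → 10 → 13 → 15 — 3 2/3 stops slower (brighter).
Net so far: 1 stop brighter. ISO: 32000 → 25600 → 20000 → 16000.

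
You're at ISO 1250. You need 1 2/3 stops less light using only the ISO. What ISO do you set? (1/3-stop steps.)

ISO: 1250 → 1000 → 800 → 640 → 500 → 400 — 1 2/3 stops dropped (darker).

ISO 400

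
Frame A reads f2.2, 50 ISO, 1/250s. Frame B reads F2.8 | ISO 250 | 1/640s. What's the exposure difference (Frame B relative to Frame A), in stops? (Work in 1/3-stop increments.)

Aperture: f/2.2 → f/2.5 → f/2.8 — 2/3 stop smaller aperture (darker).
Shutter speed: 1/250 → 1/320 → 1/400 → 1/500 → 1/640 — 1 1/3 stops shorter (darker).
ISO: 50 → 64 → 80 → 100 → 125 → 160 → 200 → 250 — 2 1/3 stops higher (brighter).
Net: −2/3 −1 1/3 +2 1/3 = +1/3 stops.

1/3 stop brighter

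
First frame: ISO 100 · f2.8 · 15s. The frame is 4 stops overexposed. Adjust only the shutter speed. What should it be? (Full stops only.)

1 s

Overexposed by 4 stops → need 4 stops darker.
Shutter speed: 15 → 8 → 4 → 2 → 1.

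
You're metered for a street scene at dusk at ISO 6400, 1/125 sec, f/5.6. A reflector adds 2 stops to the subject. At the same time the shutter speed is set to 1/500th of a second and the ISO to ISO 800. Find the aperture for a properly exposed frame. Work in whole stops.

Scene light: 2 stops brighter.
Shutter speed: 1/125 → 1/250 → 1/500 — 2 stops shorter (darker).
ISO: 6400 → 3200 → 1600 → 800 — 3 stops lower (darker).
Net so far: 3 stops darker. Aperture: f/5.6 → f/4 → f/2.8 → f/2.

f/2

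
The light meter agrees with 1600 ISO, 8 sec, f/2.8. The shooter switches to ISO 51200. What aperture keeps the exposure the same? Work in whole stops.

f/16

ISO: 1600 → 3200 → 6400 → 12800 → 25600 → 51200 — 5 stops raised (brighter).
Need 5 stops darker from the aperture: f/2.8 → f/4 → f/5.6 → f/8 → f/11 → f/16.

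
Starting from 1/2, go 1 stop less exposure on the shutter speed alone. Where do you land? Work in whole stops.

1/4s

Shutter speed: 1/2 → 1/4 — 1 stop faster (darker).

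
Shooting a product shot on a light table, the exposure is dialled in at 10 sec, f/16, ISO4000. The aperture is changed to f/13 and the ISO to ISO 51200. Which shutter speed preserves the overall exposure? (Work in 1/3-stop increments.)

Aperture: f/16 → f/14 → f/13 — 2/3 stop larger aperture (brighter).
ISO: 4000 → 5000 → 6400 → 8000 → 10000 → 12800 → 16000 → 20000 → 25600 → 32000 → 40000 → 51200 — 3 2/3 stops raised (brighter).
Net change so far: 4 1/3 stops brighter. Offset with the shutter speed: 10 → 8 → 6 → 5 → 4 → 3.2 → 2.5 → 2 → 1.6 → 1.3 → 1 → 0.8 → 0.6 → 0.5.

0.5 s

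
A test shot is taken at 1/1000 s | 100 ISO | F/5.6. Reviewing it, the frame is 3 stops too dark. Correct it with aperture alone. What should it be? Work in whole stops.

Underexposed by 3 stops → need 3 stops brighter.
Aperture: f/5.6 → f/4 → f/2.8 → f/2.

f/2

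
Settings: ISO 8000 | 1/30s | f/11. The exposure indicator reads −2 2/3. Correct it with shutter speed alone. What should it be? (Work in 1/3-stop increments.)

1/5s

Underexposed by 2 2/3 stops → need 2 2/3 stops brighter.
Shutter speed: 1/30 → 1/25 → 1/20 → 1/15 → 1/13 → 1/10 → 1/8 → 1/6 → 1/5.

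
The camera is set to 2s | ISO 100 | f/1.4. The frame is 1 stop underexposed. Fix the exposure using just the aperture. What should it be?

f/1.0

Underexposed by 1 stop → need 1 stop brighter.
Aperture: f/1.4 → f/1.0.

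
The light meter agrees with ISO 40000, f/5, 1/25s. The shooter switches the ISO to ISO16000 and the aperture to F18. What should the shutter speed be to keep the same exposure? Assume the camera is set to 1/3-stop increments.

1.3 s

ISO: 40000 → 32000 → 25600 → 20000 → 16000 — 1 1/3 stops dropped (darker).
Aperture: f/5 → f/5.6 → f/6.3 → f/7.1 → f/8 → f/9 → f/10 → f/11 → f/13 → f/14 → f/16 → f/18 — 3 2/3 stops stopped down (darker).
Net change so far: 5 stops darker. Offset with the shutter speed: 1/25 → 1/20 → 1/15 → 1/13 → 1/10 → 1/8 → 1/6 → 1/5 → 1/4 → 0.3 → 0.4 → 0.5 → 0.6 → 0.8 → 1 → 1.3.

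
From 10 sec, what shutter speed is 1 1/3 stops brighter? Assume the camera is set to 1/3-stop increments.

25 s

Shutter speed: 10 → 13 → 15 → 20 → 25 — 1 1/3 stops slower (brighter).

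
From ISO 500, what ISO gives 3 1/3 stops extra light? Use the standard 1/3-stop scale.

ISO 5000

ISO: 500 → 640 → 800 → 1000 → 1250 → 1600 → 2000 → 2500 → 3200 → 4000 → 5000 — 3 1/3 stops raised (brighter).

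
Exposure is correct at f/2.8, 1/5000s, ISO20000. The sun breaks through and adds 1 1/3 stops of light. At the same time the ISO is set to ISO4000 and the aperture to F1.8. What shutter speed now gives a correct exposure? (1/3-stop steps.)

1/6400s

Scene light: 1 1/3 stops brighter.
ISO: 20000 → 16000 → 12800 → 10000 → 8000 → 6400 → 5000 → 4000 — 2 1/3 stops lower (darker).
Aperture: f/2.8 → f/2.5 → f/2.2 → f/2 → f/1.8 — 1 1/3 stops wider (brighter).
Net so far: 1/3 stop brighter. Shutter speed: 1/5000 → 1/6400.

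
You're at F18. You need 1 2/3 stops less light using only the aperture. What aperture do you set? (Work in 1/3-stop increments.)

f/32

Aperture: f/18 → f/20 → f/22 → f/25 → f/29 → f/32 — 1 2/3 stops smaller aperture (darker).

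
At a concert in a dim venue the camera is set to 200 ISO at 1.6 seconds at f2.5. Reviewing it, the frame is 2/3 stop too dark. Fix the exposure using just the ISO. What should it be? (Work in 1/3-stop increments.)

Underexposed by 2/3 stop → need 2/3 stop brighter.
ISO: 200 → 250 → 320.

ISO 320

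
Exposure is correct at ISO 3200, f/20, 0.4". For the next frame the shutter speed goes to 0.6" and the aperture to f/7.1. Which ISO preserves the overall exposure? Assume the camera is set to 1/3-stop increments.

ISO 250

Shutter speed: 0.4 → 0.5 → 0.6 — 2/3 stop slower (brighter).
Aperture: f/20 → f/18 → f/16 → f/14 → f/13 → f/11 → f/10 → f/9 → f/8 → f/7.1 — 3 stops larger aperture (brighter).
Net change so far: 3 2/3 stops brighter. Offset with the ISO: 3200 → 2500 → 2000 → 1600 → 1250 → 1000 → 800 → 640 → 500 → 400 → 320 → 250.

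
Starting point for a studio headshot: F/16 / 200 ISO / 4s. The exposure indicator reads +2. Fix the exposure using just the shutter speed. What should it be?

1 s

Overexposed by 2 stops → need 2 stops darker.
Shutter speed: 4 → 2 → 1.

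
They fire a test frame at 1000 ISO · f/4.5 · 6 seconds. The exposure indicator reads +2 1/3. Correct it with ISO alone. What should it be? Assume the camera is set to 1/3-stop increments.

Overexposed by 2 1/3 stops → need 2 1/3 stops darker.
ISO: 1000 → 800 → 640 → 500 → 400 → 320 → 250 → 200.

ISO 200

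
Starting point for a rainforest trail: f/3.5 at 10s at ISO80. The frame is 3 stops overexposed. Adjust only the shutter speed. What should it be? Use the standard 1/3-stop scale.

1.3 s

Overexposed by 3 stops → need 3 stops darker.
Shutter speed: 10 → 8 → 6 → 5 → 4 → 3.2 → 2.5 → 2 → 1.6 → 1.3.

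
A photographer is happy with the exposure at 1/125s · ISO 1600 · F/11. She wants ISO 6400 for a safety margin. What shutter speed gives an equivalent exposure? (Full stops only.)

1/500s

ISO: 1600 → 3200 → 6400 — 2 stops higher (brighter).
Need 2 stops darker from the shutter speed: 1/125 → 1/250 → 1/500.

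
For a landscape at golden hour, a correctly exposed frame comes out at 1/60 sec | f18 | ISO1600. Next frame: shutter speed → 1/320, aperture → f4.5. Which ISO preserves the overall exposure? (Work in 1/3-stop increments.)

Shutter speed: 1/60 → 1/80 → 1/100 → 1/125 → 1/160 → 1/200 → 1/250 → 1/320 — 2 1/3 stops shorter (darker).
Aperture: f/18 → f/16 → f/14 → f/13 → f/11 → f/10 → f/9 → f/8 → f/7.1 → f/6.3 → f/5.6 → f/5 → f/4.5 — 4 stops wider (brighter).
Net change so far: 1 2/3 stops brighter. Offset with the ISO: 1600 → 1250 → 1000 → 800 → 640 → 500.

ISO 500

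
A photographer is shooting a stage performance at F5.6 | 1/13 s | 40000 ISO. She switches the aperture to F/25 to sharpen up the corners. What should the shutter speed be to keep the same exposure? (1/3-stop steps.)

1.6 s

Aperture: f/5.6 → f/6.3 → f/7.1 → f/8 → f/9 → f/10 → f/11 → f/13 → f/14 → f/16 → f/18 → f/20 → f/22 → f/25 — 4 1/3 stops smaller aperture (darker).
Need 4 1/3 stops brighter from the shutter speed: 1/13 → 1/10 → 1/8 → 1/6 → 1/5 → 1/4 → 0.3 → 0.4 → 0.5 → 0.6 → 0.8 → 1 → 1.3 → 1.6.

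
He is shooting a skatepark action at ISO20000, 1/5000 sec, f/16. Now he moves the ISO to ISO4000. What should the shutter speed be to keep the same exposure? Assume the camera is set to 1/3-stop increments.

1/1000s

ISO: 20000 → 16000 → 12800 → 10000 → 8000 → 6400 → 5000 → 4000 — 2 1/3 stops dropped (darker).
Need 2 1/3 stops brighter from the shutter speed: 1/5000 → 1/4000 → 1/3200 → 1/2500 → 1/2000 → 1/1600 → 1/1250 → 1/1000.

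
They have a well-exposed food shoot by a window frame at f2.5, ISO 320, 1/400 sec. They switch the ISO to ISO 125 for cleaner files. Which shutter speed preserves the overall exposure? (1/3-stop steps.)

ISO: 320 → 250 → 200 → 160 → 125 — 1 1/3 stops lower (darker).
Need 1 1/3 stops brighter from the shutter speed: 1/400 → 1/320 → 1/250 → 1/200 → 1/160.

1/160s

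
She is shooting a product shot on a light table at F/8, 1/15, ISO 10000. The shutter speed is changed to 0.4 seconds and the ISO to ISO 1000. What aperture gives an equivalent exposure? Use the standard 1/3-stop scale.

f/6.3

Shutter speed: 1/15 → 1/13 → 1/10 → 1/8 → 1/6 → 1/5 → 1/4 → 0.3 → 0.4 — 2 2/3 stops slower (brighter).
ISO: 10000 → 8000 → 6400 → 5000 → 4000 → 3200 → 2500 → 2000 → 1600 → 1250 → 1000 — 3 1/3 stops lower (darker).
Net change so far: 2/3 stop darker. Offset with the aperture: f/8 → f/7.1 → f/6.3.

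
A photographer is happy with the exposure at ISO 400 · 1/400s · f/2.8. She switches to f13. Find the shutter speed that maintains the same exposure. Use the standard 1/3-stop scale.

Aperture: f/2.8 → f/3.2 → f/3.5 → f/4 → f/4.5 → f/5 → f/5.6 → f/6.3 → f/7.1 → f/8 → f/9 → f/10 → f/11 → f/13 — 4 1/3 stops stopped down (darker).
Need 4 1/3 stops brighter from the shutter speed: 1/400 → 1/320 → 1/250 → 1/200 → 1/160 → 1/125 → 1/100 → 1/80 → 1/60 → 1/50 → 1/40 → 1/30 → 1/25 → 1/20.

1/20s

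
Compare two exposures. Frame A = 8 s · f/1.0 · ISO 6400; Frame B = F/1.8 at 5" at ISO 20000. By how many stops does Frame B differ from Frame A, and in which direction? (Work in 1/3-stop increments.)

2/3 stop darker

Aperture: f/1.0 → f/1.1 → f/1.2 → f/1.4 → f/1.6 → f/1.8 — 1 2/3 stops smaller aperture (darker).
Shutter speed: 8 → 6 → 5 — 2/3 stop faster (darker).
ISO: 6400 → 8000 → 10000 → 12800 → 16000 → 20000 — 1 2/3 stops raised (brighter).
Net: −1 2/3 −2/3 +1 2/3 = −2/3 stops.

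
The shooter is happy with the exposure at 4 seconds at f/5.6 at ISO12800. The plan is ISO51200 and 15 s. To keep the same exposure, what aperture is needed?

f/22

ISO: 12800 → 25600 → 51200 — 2 stops raised (brighter).
Shutter speed: 4 → 8 → 15 — 2 stops longer (brighter).
Net change so far: 4 stops brighter. Offset with the aperture: f/5.6 → f/8 → f/11 → f/16 → f/22.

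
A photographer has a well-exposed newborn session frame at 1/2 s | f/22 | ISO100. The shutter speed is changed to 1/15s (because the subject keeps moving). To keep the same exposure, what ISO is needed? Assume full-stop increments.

ISO 800

Shutter speed: 1/2 → 1/4 → 1/8 → 1/15 — 3 stops shorter (darker).
Need 3 stops brighter from the ISO: 100 → 200 → 400 → 800.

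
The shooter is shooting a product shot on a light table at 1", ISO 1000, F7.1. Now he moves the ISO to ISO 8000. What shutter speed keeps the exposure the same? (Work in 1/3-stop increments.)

ISO: 1000 → 1250 → 1600 → 2000 → 2500 → 3200 → 4000 → 5000 → 6400 → 8000 — 3 stops raised (brighter).
Need 3 stops darker from the shutter speed: 1 → 0.8 → 0.6 → 0.5 → 0.4 → 0.3 → 1/4 → 1/5 → 1/6 → 1/8.

1/8s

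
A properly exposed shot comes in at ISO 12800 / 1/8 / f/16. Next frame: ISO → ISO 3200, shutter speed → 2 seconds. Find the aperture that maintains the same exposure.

ISO: 12800 → 6400 → 3200 — 2 stops lower (darker).
Shutter speed: 1/8 → 1/4 → 1/2 → 1 → 2 — 4 stops longer (brighter).
Net change so far: 2 stops brighter. Offset with the aperture: f/16 → f/22 → f/32.

f/32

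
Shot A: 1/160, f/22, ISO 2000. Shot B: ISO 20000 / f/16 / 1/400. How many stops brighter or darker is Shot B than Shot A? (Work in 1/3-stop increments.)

Aperture: f/22 → f/20 → f/18 → f/16 — 1 stop larger aperture (brighter).
Shutter speed: 1/160 → 1/200 → 1/250 → 1/320 → 1/400 — 1 1/3 stops faster (darker).
ISO: 2000 → 2500 → 3200 → 4000 → 5000 → 6400 → 8000 → 10000 → 12800 → 16000 → 20000 — 3 1/3 stops raised (brighter).
Net: +1 −1 1/3 +3 1/3 = +3 stops.

3 stops brighter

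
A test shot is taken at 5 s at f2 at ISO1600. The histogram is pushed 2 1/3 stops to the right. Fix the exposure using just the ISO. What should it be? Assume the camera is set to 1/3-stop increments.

Overexposed by 2 1/3 stops → need 2 1/3 stops darker.
ISO: 1600 → 1250 → 1000 → 800 → 640 → 500 → 400 → 320.

ISO 320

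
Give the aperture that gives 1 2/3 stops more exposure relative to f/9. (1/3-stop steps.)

f/5

Aperture: f/9 → f/8 → f/7.1 → f/6.3 → f/5.6 → f/5 — 1 2/3 stops wider (brighter).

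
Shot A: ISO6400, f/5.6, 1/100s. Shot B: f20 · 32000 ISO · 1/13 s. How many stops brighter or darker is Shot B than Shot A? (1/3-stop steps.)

Aperture: f/5.6 → f/6.3 → f/7.1 → f/8 → f/9 → f/10 → f/11 → f/13 → f/14 → f/16 → f/18 → f/20 — 3 2/3 stops smaller aperture (darker).
Shutter speed: 1/100 → 1/80 → 1/60 → 1/50 → 1/40 → 1/30 → 1/25 → 1/20 → 1/15 → 1/13 — 3 stops slower (brighter).
ISO: 6400 → 8000 → 10000 → 12800 → 16000 → 20000 → 25600 → 32000 — 2 1/3 stops raised (brighter).
Net: −3 2/3 +3 +2 1/3 = +1 2/3 stops.

1 2/3 stops brighter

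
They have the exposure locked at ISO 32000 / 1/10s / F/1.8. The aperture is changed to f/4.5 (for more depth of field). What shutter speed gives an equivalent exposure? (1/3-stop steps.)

0.6 s

Aperture: f/1.8 → f/2 → f/2.2 → f/2.5 → f/2.8 → f/3.2 → f/3.5 → f/4 → f/4.5 — 2 2/3 stops narrower (darker).
Need 2 2/3 stops brighter from the shutter speed: 1/10 → 1/8 → 1/6 → 1/5 → 1/4 → 0.3 → 0.4 → 0.5 → 0.6.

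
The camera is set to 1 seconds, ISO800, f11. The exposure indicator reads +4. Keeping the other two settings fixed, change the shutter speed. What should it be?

1/15s

Overexposed by 4 stops → need 4 stops darker.
Shutter speed: 1 → 1/2 → 1/4 → 1/8 → 1/15.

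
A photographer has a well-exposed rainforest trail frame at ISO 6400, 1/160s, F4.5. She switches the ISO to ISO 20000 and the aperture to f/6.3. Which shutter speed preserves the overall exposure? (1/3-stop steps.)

1/250s

ISO: 6400 → 8000 → 10000 → 12800 → 16000 → 20000 — 1 2/3 stops raised (brighter).
Aperture: f/4.5 → f/5 → f/5.6 → f/6.3 — 1 stop narrower (darker).
Net change so far: 2/3 stop brighter. Offset with the shutter speed: 1/160 → 1/200 → 1/250.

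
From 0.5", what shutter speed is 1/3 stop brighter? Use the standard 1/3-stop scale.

Shutter speed: 0.5 → 0.6 — 1/3 stop slower (brighter).

0.6 s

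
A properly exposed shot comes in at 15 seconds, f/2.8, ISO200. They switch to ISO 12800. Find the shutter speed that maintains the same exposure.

ISO: 200 → 400 → 800 → 1600 → 3200 → 6400 → 12800 — 6 stops higher (brighter).
Need 6 stops darker from the shutter speed: 15 → 8 → 4 → 2 → 1 → 1/2 → 1/4.

1/4s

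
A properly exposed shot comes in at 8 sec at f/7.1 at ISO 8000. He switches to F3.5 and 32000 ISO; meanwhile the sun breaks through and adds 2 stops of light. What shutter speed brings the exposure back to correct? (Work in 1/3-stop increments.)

Scene light: 2 stops brighter.
Aperture: f/7.1 → f/6.3 → f/5.6 → f/5 → f/4.5 → f/4 → f/3.5 — 2 stops larger aperture (brighter).
ISO: 8000 → 10000 → 12800 → 16000 → 20000 → 25600 → 32000 — 2 stops raised (brighter).
Net so far: 6 stops brighter. Shutter speed: 8 → 6 → 5 → 4 → 3.2 → 2.5 → 2 → 1.6 → 1.3 → 1 → 0.8 → 0.6 → 0.5 → 0.4 → 0.3 → 1/4 → 1/5 → 1/6 → 1/8.

1/8s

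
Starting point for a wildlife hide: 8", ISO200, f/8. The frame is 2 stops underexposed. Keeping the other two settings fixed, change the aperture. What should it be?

Underexposed by 2 stops → need 2 stops brighter.
Aperture: f/8 → f/5.6 → f/4.

f/4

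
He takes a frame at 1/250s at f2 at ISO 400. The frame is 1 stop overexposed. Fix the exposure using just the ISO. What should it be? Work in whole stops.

ISO 200

Overexposed by 1 stop → need 1 stop darker.
ISO: 400 → 200.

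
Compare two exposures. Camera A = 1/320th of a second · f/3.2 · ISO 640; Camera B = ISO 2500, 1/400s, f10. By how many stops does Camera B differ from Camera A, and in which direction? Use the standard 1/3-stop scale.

Aperture: f/3.2 → f/3.5 → f/4 → f/4.5 → f/5 → f/5.6 → f/6.3 → f/7.1 → f/8 → f/9 → f/10 — 3 1/3 stops smaller aperture (darker).
Shutter speed: 1/320 → 1/400 — 1/3 stop faster (darker).
ISO: 640 → 800 → 1000 → 1250 → 1600 → 2000 → 2500 — 2 stops raised (brighter).
Net: −3 1/3 −1/3 +2 = −1 2/3 stops.

1 2/3 stops darker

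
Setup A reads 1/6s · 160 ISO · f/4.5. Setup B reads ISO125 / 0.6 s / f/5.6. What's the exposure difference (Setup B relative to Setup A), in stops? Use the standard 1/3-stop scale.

Aperture: f/4.5 → f/5 → f/5.6 — 2/3 stop stopped down (darker).
Shutter speed: 1/6 → 1/5 → 1/4 → 0.3 → 0.4 → 0.5 → 0.6 — 2 stops slower (brighter).
ISO: 160 → 125 — 1/3 stop dropped (darker).
Net: −2/3 +2 −1/3 = +1 stop.

1 stop brighter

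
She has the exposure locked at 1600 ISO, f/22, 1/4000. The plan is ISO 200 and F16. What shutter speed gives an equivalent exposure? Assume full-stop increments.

ISO: 1600 → 800 → 400 → 200 — 3 stops dropped (darker).
Aperture: f/22 → f/16 — 1 stop opened up (brighter).
Net change so far: 2 stops darker. Offset with the shutter speed: 1/4000 → 1/2000 → 1/1000.

1/1000s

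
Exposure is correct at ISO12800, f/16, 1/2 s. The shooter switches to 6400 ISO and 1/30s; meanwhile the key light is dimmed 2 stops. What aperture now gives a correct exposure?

Scene light: 2 stops darker.
ISO: 12800 → 6400 — 1 stop lower (darker).
Shutter speed: 1/2 → 1/4 → 1/8 → 1/15 → 1/30 — 4 stops shorter (darker).
Net so far: 7 stops darker. Aperture: f/16 → f/11 → f/8 → f/5.6 → f/4 → f/2.8 → f/2 → f/1.4.

f/1.4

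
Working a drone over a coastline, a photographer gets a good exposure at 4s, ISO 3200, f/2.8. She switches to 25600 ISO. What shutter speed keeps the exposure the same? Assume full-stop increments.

1/2s

ISO: 3200 → 6400 → 12800 → 25600 — 3 stops higher (brighter).
Need 3 stops darker from the shutter speed: 4 → 2 → 1 → 1/2.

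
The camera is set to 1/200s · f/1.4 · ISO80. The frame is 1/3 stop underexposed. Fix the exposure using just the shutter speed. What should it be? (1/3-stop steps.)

1/160s

Underexposed by 1/3 stop → need 1/3 stop brighter.
Shutter speed: 1/200 → 1/160.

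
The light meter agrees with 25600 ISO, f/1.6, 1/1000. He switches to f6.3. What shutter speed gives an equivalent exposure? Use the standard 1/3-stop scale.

1/60s

Aperture: f/1.6 → f/1.8 → f/2 → f/2.2 → f/2.5 → f/2.8 → f/3.2 → f/3.5 → f/4 → f/4.5 → f/5 → f/5.6 → f/6.3 — 4 stops narrower (darker).
Need 4 stops brighter from the shutter speed: 1/1000 → 1/800 → 1/640 → 1/500 → 1/400 → 1/320 → 1/250 → 1/200 → 1/160 → 1/125 → 1/100 → 1/80 → 1/60.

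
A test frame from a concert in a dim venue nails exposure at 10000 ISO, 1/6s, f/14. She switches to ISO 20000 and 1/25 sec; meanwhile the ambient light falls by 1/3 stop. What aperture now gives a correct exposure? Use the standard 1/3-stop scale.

f/9

Scene light: 1/3 stop darker.
ISO: 10000 → 12800 → 16000 → 20000 — 1 stop higher (brighter).
Shutter speed: 1/6 → 1/8 → 1/10 → 1/13 → 1/15 → 1/20 → 1/25 — 2 stops shorter (darker).
Net so far: 1 1/3 stops darker. Aperture: f/14 → f/13 → f/11 → f/10 → f/9.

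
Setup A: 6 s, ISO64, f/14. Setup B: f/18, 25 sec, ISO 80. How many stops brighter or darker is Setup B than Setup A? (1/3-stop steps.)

1 2/3 stops brighter

Aperture: f/14 → f/16 → f/18 — 2/3 stop narrower (darker).
Shutter speed: 6 → 8 → 10 → 13 → 15 → 20 → 25 — 2 stops slower (brighter).
ISO: 64 → 80 — 1/3 stop higher (brighter).
Net: −2/3 +2 +1/3 = +1 2/3 stops.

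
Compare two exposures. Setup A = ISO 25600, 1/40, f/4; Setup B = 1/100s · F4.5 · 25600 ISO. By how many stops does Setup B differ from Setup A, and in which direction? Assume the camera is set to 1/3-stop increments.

1 2/3 stops darker

Aperture: f/4 → f/4.5 — 1/3 stop narrower (darker).
Shutter speed: 1/40 → 1/50 → 1/60 → 1/80 → 1/100 — 1 1/3 stops faster (darker).
ISO: unchanged.
Net: −1/3 −1 1/3 = −1 2/3 stops.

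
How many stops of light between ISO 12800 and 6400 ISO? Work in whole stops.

12800 → 6400 — count the steps: 1 stop.

1 stop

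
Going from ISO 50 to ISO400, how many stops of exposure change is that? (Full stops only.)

50 → 100 → 200 → 400 — count the steps: 3 stops.

3 stops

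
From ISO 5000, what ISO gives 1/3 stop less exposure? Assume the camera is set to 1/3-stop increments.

ISO: 5000 → 4000 — 1/3 stop lower (darker).

ISO 4000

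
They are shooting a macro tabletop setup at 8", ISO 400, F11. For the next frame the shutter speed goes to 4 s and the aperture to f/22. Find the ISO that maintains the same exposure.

Shutter speed: 8 → 4 — 1 stop shorter (darker).
Aperture: f/11 → f/16 → f/22 — 2 stops smaller aperture (darker).
Net change so far: 3 stops darker. Offset with the ISO: 400 → 800 → 1600 → 3200.

ISO 3200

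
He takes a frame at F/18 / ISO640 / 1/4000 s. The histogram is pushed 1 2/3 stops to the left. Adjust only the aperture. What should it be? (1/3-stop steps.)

f/10

Underexposed by 1 2/3 stops → need 1 2/3 stops brighter.
Aperture: f/18 → f/16 → f/14 → f/13 → f/11 → f/10.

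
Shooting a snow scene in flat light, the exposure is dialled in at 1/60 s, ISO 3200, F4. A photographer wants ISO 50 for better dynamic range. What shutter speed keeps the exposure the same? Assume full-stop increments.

1 s

ISO: 3200 → 1600 → 800 → 400 → 200 → 100 → 50 — 6 stops lower (darker).
Need 6 stops brighter from the shutter speed: 1/60 → 1/30 → 1/15 → 1/8 → 1/4 → 1/2 → 1.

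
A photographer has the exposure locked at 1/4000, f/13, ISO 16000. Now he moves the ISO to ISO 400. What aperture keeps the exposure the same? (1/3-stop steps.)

f/2

ISO: 16000 → 12800 → 10000 → 8000 → 6400 → 5000 → 4000 → 3200 → 2500 → 2000 → 1600 → 1250 → 1000 → 800 → 640 → 500 → 400 — 5 1/3 stops dropped (darker).
Need 5 1/3 stops brighter from the aperture: f/13 → f/11 → f/10 → f/9 → f/8 → f/7.1 → f/6.3 → f/5.6 → f/5 → f/4.5 → f/4 → f/3.5 → f/3.2 → f/2.8 → f/2.5 → f/2.2 → f/2.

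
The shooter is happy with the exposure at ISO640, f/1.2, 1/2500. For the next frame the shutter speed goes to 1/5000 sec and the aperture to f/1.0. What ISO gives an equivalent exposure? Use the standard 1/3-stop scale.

Shutter speed: 1/2500 → 1/3200 → 1/4000 → 1/5000 — 1 stop shorter (darker).
Aperture: f/1.2 → f/1.1 → f/1.0 — 2/3 stop opened up (brighter).
Net change so far: 1/3 stop darker. Offset with the ISO: 640 → 800.

ISO 800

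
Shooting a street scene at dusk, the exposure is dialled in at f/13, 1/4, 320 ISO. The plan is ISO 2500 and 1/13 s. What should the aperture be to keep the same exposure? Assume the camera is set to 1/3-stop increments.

f/20

ISO: 320 → 400 → 500 → 640 → 800 → 1000 → 1250 → 1600 → 2000 → 2500 — 3 stops raised (brighter).
Shutter speed: 1/4 → 1/5 → 1/6 → 1/8 → 1/10 → 1/13 — 1 2/3 stops faster (darker).
Net change so far: 1 1/3 stops brighter. Offset with the aperture: f/13 → f/14 → f/16 → f/18 → f/20.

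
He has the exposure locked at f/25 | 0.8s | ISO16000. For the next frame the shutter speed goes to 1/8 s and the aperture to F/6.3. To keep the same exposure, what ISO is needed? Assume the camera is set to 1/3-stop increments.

ISO 6400

Shutter speed: 0.8 → 0.6 → 0.5 → 0.4 → 0.3 → 1/4 → 1/5 → 1/6 → 1/8 — 2 2/3 stops shorter (darker).
Aperture: f/25 → f/22 → f/20 → f/18 → f/16 → f/14 → f/13 → f/11 → f/10 → f/9 → f/8 → f/7.1 → f/6.3 — 4 stops wider (brighter).
Net change so far: 1 1/3 stops brighter. Offset with the ISO: 16000 → 12800 → 10000 → 8000 → 6400.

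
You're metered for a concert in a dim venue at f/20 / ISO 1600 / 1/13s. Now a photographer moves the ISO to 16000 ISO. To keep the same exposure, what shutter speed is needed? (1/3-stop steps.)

ISO: 1600 → 2000 → 2500 → 3200 → 4000 → 5000 → 6400 → 8000 → 10000 → 12800 → 16000 — 3 1/3 stops raised (brighter).
Need 3 1/3 stops darker from the shutter speed: 1/13 → 1/15 → 1/20 → 1/25 → 1/30 → 1/40 → 1/50 → 1/60 → 1/80 → 1/100 → 1/125.

1/125s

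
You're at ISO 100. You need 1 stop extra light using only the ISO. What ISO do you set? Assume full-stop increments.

ISO 200

ISO: 100 → 200 — 1 stop higher (brighter).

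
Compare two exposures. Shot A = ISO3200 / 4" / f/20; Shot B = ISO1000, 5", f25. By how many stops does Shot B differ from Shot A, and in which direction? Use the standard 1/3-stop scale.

Aperture: f/20 → f/22 → f/25 — 2/3 stop smaller aperture (darker).
Shutter speed: 4 → 5 — 1/3 stop longer (brighter).
ISO: 3200 → 2500 → 2000 → 1600 → 1250 → 1000 — 1 2/3 stops lower (darker).
Net: −2/3 +1/3 −1 2/3 = −2 stops.

2 stops darker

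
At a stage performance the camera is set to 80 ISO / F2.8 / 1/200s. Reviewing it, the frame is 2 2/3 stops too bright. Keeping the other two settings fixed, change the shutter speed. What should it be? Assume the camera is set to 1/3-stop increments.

1/1250s

Overexposed by 2 2/3 stops → need 2 2/3 stops darker.
Shutter speed: 1/200 → 1/250 → 1/320 → 1/400 → 1/500 → 1/640 → 1/800 → 1/1000 → 1/1250.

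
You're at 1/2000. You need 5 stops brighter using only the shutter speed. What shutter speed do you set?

Shutter speed: 1/2000 → 1/1000 → 1/500 → 1/250 → 1/125 → 1/60 — 5 stops longer (brighter).

1/60s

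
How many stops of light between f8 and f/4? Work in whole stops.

f/8 → f/5.6 → f/4 — count the steps: 2 stops.

2 stops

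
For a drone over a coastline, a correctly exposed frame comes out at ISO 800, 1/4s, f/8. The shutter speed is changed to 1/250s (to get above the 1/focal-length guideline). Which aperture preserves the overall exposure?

f/1.0

Shutter speed: 1/4 → 1/8 → 1/15 → 1/30 → 1/60 → 1/125 → 1/250 — 6 stops shorter (darker).
Need 6 stops brighter from the aperture: f/8 → f/5.6 → f/4 → f/2.8 → f/2 → f/1.4 → f/1.0.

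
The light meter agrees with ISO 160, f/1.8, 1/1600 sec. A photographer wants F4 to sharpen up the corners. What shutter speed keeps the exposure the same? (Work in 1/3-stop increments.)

1/320s

Aperture: f/1.8 → f/2 → f/2.2 → f/2.5 → f/2.8 → f/3.2 → f/3.5 → f/4 — 2 1/3 stops narrower (darker).
Need 2 1/3 stops brighter from the shutter speed: 1/1600 → 1/1250 → 1/1000 → 1/800 → 1/640 → 1/500 → 1/400 → 1/320.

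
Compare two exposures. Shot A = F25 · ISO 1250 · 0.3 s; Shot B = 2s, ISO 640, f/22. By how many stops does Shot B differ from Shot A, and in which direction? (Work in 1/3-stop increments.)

2 stops brighter

Aperture: f/25 → f/22 — 1/3 stop larger aperture (brighter).
Shutter speed: 0.3 → 0.4 → 0.5 → 0.6 → 0.8 → 1 → 1.3 → 1.6 → 2 — 2 2/3 stops slower (brighter).
ISO: 1250 → 1000 → 800 → 640 — 1 stop lower (darker).
Net: +1/3 +2 2/3 −1 = +2 stops.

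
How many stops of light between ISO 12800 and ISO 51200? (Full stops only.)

2 stops

12800 → 25600 → 51200 — count the steps: 2 stops.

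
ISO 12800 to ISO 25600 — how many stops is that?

12800 → 25600 — count the steps: 1 stop.

1 stop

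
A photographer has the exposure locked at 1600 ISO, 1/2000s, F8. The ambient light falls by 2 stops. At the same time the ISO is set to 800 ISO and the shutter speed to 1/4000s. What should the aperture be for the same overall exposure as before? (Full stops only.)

f/2

Scene light: 2 stops darker.
ISO: 1600 → 800 — 1 stop lower (darker).
Shutter speed: 1/2000 → 1/4000 — 1 stop shorter (darker).
Net so far: 4 stops darker. Aperture: f/8 → f/5.6 → f/4 → f/2.8 → f/2.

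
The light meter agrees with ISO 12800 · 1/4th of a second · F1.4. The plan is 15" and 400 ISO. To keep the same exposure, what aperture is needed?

f/2

Shutter speed: 1/4 → 1/2 → 1 → 2 → 4 → 8 → 15 — 6 stops longer (brighter).
ISO: 12800 → 6400 → 3200 → 1600 → 800 → 400 — 5 stops dropped (darker).
Net change so far: 1 stop brighter. Offset with the aperture: f/1.4 → f/2.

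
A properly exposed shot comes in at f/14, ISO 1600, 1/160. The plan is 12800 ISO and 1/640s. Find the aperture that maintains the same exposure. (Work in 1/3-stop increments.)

f/20

ISO: 1600 → 2000 → 2500 → 3200 → 4000 → 5000 → 6400 → 8000 → 10000 → 12800 — 3 stops raised (brighter).
Shutter speed: 1/160 → 1/200 → 1/250 → 1/320 → 1/400 → 1/500 → 1/640 — 2 stops faster (darker).
Net change so far: 1 stop brighter. Offset with the aperture: f/14 → f/16 → f/18 → f/20.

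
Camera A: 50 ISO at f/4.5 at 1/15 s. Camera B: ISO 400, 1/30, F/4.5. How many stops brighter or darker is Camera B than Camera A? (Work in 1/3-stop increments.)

2 stops brighter

Aperture: unchanged.
Shutter speed: 1/15 → 1/20 → 1/25 → 1/30 — 1 stop shorter (darker).
ISO: 50 → 64 → 80 → 100 → 125 → 160 → 200 → 250 → 320 → 400 — 3 stops higher (brighter).
Net: −1 +3 = +2 stops.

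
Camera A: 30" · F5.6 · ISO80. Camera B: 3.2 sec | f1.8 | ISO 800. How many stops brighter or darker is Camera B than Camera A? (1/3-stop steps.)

3 1/3 stops brighter

Aperture: f/5.6 → f/5 → f/4.5 → f/4 → f/3.5 → f/3.2 → f/2.8 → f/2.5 → f/2.2 → f/2 → f/1.8 — 3 1/3 stops opened up (brighter).
Shutter speed: 30 → 25 → 20 → 15 → 13 → 10 → 8 → 6 → 5 → 4 → 3.2 — 3 1/3 stops shorter (darker).
ISO: 80 → 100 → 125 → 160 → 200 → 250 → 320 → 400 → 500 → 640 → 800 — 3 1/3 stops raised (brighter).
Net: +3 1/3 −3 1/3 +3 1/3 = +3 1/3 stops.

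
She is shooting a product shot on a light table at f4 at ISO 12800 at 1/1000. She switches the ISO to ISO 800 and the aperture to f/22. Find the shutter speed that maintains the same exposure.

ISO: 12800 → 6400 → 3200 → 1600 → 800 — 4 stops dropped (darker).
Aperture: f/4 → f/5.6 → f/8 → f/11 → f/16 → f/22 — 5 stops narrower (darker).
Net change so far: 9 stops darker. Offset with the shutter speed: 1/1000 → 1/500 → 1/250 → 1/125 → 1/60 → 1/30 → 1/15 → 1/8 → 1/4 → 1/2.

1/2s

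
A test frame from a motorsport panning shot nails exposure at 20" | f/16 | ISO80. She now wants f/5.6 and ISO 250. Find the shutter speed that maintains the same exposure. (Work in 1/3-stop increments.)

Aperture: f/16 → f/14 → f/13 → f/11 → f/10 → f/9 → f/8 → f/7.1 → f/6.3 → f/5.6 — 3 stops larger aperture (brighter).
ISO: 80 → 100 → 125 → 160 → 200 → 250 — 1 2/3 stops raised (brighter).
Net change so far: 4 2/3 stops brighter. Offset with the shutter speed: 20 → 15 → 13 → 10 → 8 → 6 → 5 → 4 → 3.2 → 2.5 → 2 → 1.6 → 1.3 → 1 → 0.8.

0.8 s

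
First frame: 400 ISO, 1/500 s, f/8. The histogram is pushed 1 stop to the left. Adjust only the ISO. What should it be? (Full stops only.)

ISO 800

Underexposed by 1 stop → need 1 stop brighter.
ISO: 400 → 800.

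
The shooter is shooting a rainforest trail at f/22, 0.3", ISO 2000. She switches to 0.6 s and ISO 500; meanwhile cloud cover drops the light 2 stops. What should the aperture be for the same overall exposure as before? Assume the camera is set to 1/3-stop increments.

Scene light: 2 stops darker.
Shutter speed: 0.3 → 0.4 → 0.5 → 0.6 — 1 stop longer (brighter).
ISO: 2000 → 1600 → 1250 → 1000 → 800 → 640 → 500 — 2 stops dropped (darker).
Net so far: 3 stops darker. Aperture: f/22 → f/20 → f/18 → f/16 → f/14 → f/13 → f/11 → f/10 → f/9 → f/8.

f/8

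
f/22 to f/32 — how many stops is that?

f/22 → f/32 — count the steps: 1 stop.

1 stop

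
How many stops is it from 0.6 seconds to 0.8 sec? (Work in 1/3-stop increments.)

1/3 stop

0.6 → 0.8 — count the steps: 1 third-stops = 1/3 stop.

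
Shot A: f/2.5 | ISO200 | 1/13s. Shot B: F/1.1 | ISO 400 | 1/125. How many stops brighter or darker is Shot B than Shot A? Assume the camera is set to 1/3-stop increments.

Aperture: f/2.5 → f/2.2 → f/2 → f/1.8 → f/1.6 → f/1.4 → f/1.2 → f/1.1 — 2 1/3 stops opened up (brighter).
Shutter speed: 1/13 → 1/15 → 1/20 → 1/25 → 1/30 → 1/40 → 1/50 → 1/60 → 1/80 → 1/100 → 1/125 — 3 1/3 stops faster (darker).
ISO: 200 → 250 → 320 → 400 — 1 stop higher (brighter).
Net: +2 1/3 −3 1/3 +1 = 0 stops.

same exposure (0 stops)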